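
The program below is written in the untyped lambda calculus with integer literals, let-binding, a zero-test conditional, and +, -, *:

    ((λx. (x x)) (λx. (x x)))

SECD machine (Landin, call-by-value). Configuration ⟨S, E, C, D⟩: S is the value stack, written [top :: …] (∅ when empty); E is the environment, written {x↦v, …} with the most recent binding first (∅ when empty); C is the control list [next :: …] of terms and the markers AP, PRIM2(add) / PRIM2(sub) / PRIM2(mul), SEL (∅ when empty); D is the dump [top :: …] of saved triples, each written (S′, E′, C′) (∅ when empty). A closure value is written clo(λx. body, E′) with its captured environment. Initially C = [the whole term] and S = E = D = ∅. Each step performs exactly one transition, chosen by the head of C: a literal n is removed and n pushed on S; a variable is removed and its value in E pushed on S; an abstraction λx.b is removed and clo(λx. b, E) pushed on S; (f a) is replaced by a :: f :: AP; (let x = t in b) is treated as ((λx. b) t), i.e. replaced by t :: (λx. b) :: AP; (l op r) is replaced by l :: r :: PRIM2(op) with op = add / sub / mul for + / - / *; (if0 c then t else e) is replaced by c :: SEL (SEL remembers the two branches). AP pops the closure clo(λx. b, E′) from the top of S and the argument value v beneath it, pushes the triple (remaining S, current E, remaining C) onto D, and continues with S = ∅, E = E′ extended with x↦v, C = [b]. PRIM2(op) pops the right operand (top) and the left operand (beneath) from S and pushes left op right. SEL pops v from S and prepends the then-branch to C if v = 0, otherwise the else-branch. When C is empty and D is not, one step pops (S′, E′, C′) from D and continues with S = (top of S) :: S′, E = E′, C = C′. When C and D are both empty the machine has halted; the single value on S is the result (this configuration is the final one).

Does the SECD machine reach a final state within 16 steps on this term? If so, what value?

Answer: DIVERGES (no final state within 16 steps)

Execution trace:
0. [S=∅ | E=∅ | C=[((λx. (x x)) (λx. (x x)))] | D=∅]
1. [S=∅ | E=∅ | C=[(λx. (x x)) :: (λx. (x x)) :: AP] | D=∅]
2. [S=[clo(λx. (x x), ∅)] | E=∅ | C=[(λx. (x x)) :: AP] | D=∅]
3. [S=[clo(λx. (x x), ∅) :: clo(λx. (x x), ∅)] | E=∅ | C=[AP] | D=∅]
4. [S=∅ | E={x↦clo(λx. (x x), ∅)} | C=[(x x)] | D=[(∅, ∅, ∅)]]
5. [S=∅ | E={x↦clo(λx. (x x), ∅)} | C=[x :: x :: AP] | D=[(∅, ∅, ∅)]]
6. [S=[clo(λx. (x x), ∅)] | E={x↦clo(λx. (x x), ∅)} | C=[x :: AP] | D=[(∅, ∅, ∅)]]
7. [S=[clo(λx. (x x), ∅) :: clo(λx. (x x), ∅)] | E={x↦clo(λx. (x x), ∅)} | C=[AP] | D=[(∅, ∅, ∅)]]
8. [S=∅ | E={x↦clo(λx. (x x), ∅)} | C=[(x x)] | D=[(∅, {x↦clo(λx. (x x), ∅)}, ∅) :: (∅, ∅, ∅)]]
9. [S=∅ | E={x↦clo(λx. (x x), ∅)} | C=[x :: x :: AP] | D=[(∅, {x↦clo(λx. (x x), ∅)}, ∅) :: (∅, ∅, ∅)]]
10. [S=[clo(λx. (x x), ∅)] | E={x↦clo(λx. (x x), ∅)} | C=[x :: AP] | D=[(∅, {x↦clo(λx. (x x), ∅)}, ∅) :: (∅, ∅, ∅)]]
11. [S=[clo(λx. (x x), ∅) :: clo(λx. (x x), ∅)] | E={x↦clo(λx. (x x), ∅)} | C=[AP] | D=[(∅, {x↦clo(λx. (x x), ∅)}, ∅) :: (∅, ∅, ∅)]]
12. [S=∅ | E={x↦clo(λx. (x x), ∅)} | C=[(x x)] | D=[(∅, {x↦clo(λx. (x x), ∅)}, ∅) :: (∅, {x↦clo(λx. (x x), ∅)}, ∅) :: (∅, ∅, ∅)]]
13. [S=∅ | E={x↦clo(λx. (x x), ∅)} | C=[x :: x :: AP] | D=[(∅, {x↦clo(λx. (x x), ∅)}, ∅) :: (∅, {x↦clo(λx. (x x), ∅)}, ∅) :: (∅, ∅, ∅)]]
14. [S=[clo(λx. (x x), ∅)] | E={x↦clo(λx. (x x), ∅)} | C=[x :: AP] | D=[(∅, {x↦clo(λx. (x x), ∅)}, ∅) :: (∅, {x↦clo(λx. (x x), ∅)}, ∅) :: (∅, ∅, ∅)]]
15. [S=[clo(λx. (x x), ∅) :: clo(λx. (x x), ∅)] | E={x↦clo(λx. (x x), ∅)} | C=[AP] | D=[(∅, {x↦clo(λx. (x x), ∅)}, ∅) :: (∅, {x↦clo(λx. (x x), ∅)}, ∅) :: (∅, ∅, ∅)]]
16. [S=∅ | E={x↦clo(λx. (x x), ∅)} | C=[(x x)] | D=[(∅, {x↦clo(λx. (x x), ∅)}, ∅) :: (∅, {x↦clo(λx. (x x), ∅)}, ∅) :: (∅, {x↦clo(λx. (x x), ∅)}, ∅) :: (∅, ∅, ∅)]]
→ 16 transitions taken and the configuration is still not final: no result within 16 steps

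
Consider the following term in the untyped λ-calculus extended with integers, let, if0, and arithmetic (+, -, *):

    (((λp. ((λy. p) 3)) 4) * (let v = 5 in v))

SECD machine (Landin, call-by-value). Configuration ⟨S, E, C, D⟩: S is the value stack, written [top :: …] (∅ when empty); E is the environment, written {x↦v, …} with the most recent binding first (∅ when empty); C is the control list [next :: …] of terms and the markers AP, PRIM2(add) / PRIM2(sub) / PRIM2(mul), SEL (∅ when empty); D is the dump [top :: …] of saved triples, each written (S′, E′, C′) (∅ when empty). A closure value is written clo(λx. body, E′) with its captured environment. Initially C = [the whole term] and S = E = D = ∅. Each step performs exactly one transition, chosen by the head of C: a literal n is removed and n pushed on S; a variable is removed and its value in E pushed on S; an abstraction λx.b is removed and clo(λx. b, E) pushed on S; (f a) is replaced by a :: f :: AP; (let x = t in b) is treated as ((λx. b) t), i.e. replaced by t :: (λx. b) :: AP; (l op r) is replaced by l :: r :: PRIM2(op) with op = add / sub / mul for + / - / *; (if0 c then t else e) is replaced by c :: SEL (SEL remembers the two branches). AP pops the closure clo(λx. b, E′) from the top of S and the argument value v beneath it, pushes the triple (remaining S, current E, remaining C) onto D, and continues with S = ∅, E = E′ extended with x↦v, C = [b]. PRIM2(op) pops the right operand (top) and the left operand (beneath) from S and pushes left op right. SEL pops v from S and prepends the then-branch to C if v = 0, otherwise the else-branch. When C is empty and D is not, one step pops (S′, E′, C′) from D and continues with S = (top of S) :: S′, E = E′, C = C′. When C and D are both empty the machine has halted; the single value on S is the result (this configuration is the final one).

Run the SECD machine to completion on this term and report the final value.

0. ⟨S=∅; E=∅; C=[(((λp. ((λy. p) 3)) 4) * (let v = 5 in v))]; D=∅⟩
1. ⟨S=∅; E=∅; C=[((λp. ((λy. p) 3)) 4) :: (let v = 5 in v) :: PRIM2(mul)]; D=∅⟩
2. ⟨S=∅; E=∅; C=[4 :: (λp. ((λy. p) 3)) :: AP :: (let v = 5 in v) :: PRIM2(mul)]; D=∅⟩
3. ⟨S=[4]; E=∅; C=[(λp. ((λy. p) 3)) :: AP :: (let v = 5 in v) :: PRIM2(mul)]; D=∅⟩
4. ⟨S=[clo(λp. ((λy. p) 3), ∅) :: 4]; E=∅; C=[AP :: (let v = 5 in v) :: PRIM2(mul)]; D=∅⟩
5. ⟨S=∅; E={p↦4}; C=[((λy. p) 3)]; D=[(∅, ∅, [(let v = 5 in v) :: PRIM2(mul)])]⟩
6. ⟨S=∅; E={p↦4}; C=[3 :: (λy. p) :: AP]; D=[(∅, ∅, [(let v = 5 in v) :: PRIM2(mul)])]⟩
7. ⟨S=[3]; E={p↦4}; C=[(λy. p) :: AP]; D=[(∅, ∅, [(let v = 5 in v) :: PRIM2(mul)])]⟩
8. ⟨S=[clo(λy. p, {p↦4}) :: 3]; E={p↦4}; C=[AP]; D=[(∅, ∅, [(let v = 5 in v) :: PRIM2(mul)])]⟩
9. ⟨S=∅; E={y↦3, p↦4}; C=[p]; D=[(∅, {p↦4}, ∅) :: (∅, ∅, [(let v = 5 in v) :: PRIM2(mul)])]⟩
10. ⟨S=[4]; E={y↦3, p↦4}; C=∅; D=[(∅, {p↦4}, ∅) :: (∅, ∅, [(let v = 5 in v) :: PRIM2(mul)])]⟩
11. ⟨S=[4]; E={p↦4}; C=∅; D=[(∅, ∅, [(let v = 5 in v) :: PRIM2(mul)])]⟩
12. ⟨S=[4]; E=∅; C=[(let v = 5 in v) :: PRIM2(mul)]; D=∅⟩
13. ⟨S=[4]; E=∅; C=[5 :: (λv. v) :: AP :: PRIM2(mul)]; D=∅⟩
14. ⟨S=[5 :: 4]; E=∅; C=[(λv. v) :: AP :: PRIM2(mul)]; D=∅⟩
15. ⟨S=[clo(λv. v, ∅) :: 5 :: 4]; E=∅; C=[AP :: PRIM2(mul)]; D=∅⟩
16. ⟨S=∅; E={v↦5}; C=[v]; D=[([4], ∅, [PRIM2(mul)])]⟩
17. ⟨S=[5]; E={v↦5}; C=∅; D=[([4], ∅, [PRIM2(mul)])]⟩
18. ⟨S=[5 :: 4]; E=∅; C=[PRIM2(mul)]; D=∅⟩
19. ⟨S=[20]; E=∅; C=∅; D=∅⟩
→ final value 20

Answer: 20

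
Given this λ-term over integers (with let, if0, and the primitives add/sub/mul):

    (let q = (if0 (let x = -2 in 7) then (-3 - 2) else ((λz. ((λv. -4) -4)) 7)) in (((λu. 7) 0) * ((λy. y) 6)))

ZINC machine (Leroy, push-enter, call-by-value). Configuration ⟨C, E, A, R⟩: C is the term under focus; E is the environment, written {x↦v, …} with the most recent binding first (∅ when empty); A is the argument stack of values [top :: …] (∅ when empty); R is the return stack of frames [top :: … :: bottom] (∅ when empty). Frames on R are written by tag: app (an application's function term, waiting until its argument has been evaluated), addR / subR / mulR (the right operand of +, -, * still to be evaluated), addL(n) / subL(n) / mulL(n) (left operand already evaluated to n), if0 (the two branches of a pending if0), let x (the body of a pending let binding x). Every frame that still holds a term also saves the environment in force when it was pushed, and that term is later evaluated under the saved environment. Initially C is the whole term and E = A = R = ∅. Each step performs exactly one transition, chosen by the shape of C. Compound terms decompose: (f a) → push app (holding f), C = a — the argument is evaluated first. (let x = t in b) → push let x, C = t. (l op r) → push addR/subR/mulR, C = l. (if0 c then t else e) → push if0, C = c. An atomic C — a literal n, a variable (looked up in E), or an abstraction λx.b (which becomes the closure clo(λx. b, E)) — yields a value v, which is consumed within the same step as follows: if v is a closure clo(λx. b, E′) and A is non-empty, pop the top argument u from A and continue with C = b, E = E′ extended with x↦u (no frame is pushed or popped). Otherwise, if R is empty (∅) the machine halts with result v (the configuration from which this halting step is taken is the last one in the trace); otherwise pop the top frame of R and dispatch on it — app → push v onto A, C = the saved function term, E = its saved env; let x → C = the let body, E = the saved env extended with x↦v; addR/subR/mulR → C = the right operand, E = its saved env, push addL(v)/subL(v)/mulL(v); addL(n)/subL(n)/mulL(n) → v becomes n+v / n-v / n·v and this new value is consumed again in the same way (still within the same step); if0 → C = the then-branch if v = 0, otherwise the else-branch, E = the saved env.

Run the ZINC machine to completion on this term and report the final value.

Answer: 42

Machine steps:
step 0: [C=(let q = (if0 (let x = -2 in 7) then (-3 - 2) else ((λz. ((λv. -4) -4)) 7)) in (((λu. 7) 0) * ((λy. y) 6))) | E=∅ | A=∅ | R=∅]
step 1: [C=(if0 (let x = -2 in 7) then (-3 - 2) else ((λz. ((λv. -4) -4)) 7)) | E=∅ | A=∅ | R=[let q]]
step 2: [C=(let x = -2 in 7) | E=∅ | A=∅ | R=[if0 :: let q]]
step 3: [C=-2 | E=∅ | A=∅ | R=[let x :: if0 :: let q]]
step 4: [C=7 | E={x↦-2} | A=∅ | R=[if0 :: let q]]
step 5: [C=((λz. ((λv. -4) -4)) 7) | E=∅ | A=∅ | R=[let q]]
step 6: [C=7 | E=∅ | A=∅ | R=[app :: let q]]
step 7: [C=(λz. ((λv. -4) -4)) | E=∅ | A=[7] | R=[let q]]
step 8: [C=((λv. -4) -4) | E={z↦7} | A=∅ | R=[let q]]
step 9: [C=-4 | E={z↦7} | A=∅ | R=[app :: let q]]
step 10: [C=(λv. -4) | E={z↦7} | A=[-4] | R=[let q]]
step 11: [C=-4 | E={v↦-4, z↦7} | A=∅ | R=[let q]]
step 12: [C=(((λu. 7) 0) * ((λy. y) 6)) | E={q↦-4} | A=∅ | R=∅]
step 13: [C=((λu. 7) 0) | E={q↦-4} | A=∅ | R=[mulR]]
step 14: [C=0 | E={q↦-4} | A=∅ | R=[app :: mulR]]
step 15: [C=(λu. 7) | E={q↦-4} | A=[0] | R=[mulR]]
step 16: [C=7 | E={u↦0, q↦-4} | A=∅ | R=[mulR]]
step 17: [C=((λy. y) 6) | E={q↦-4} | A=∅ | R=[mulL(7)]]
step 18: [C=6 | E={q↦-4} | A=∅ | R=[app :: mulL(7)]]
step 19: [C=(λy. y) | E={q↦-4} | A=[6] | R=[mulL(7)]]
step 20: [C=y | E={y↦6, q↦-4} | A=∅ | R=[mulL(7)]]
→ final value 42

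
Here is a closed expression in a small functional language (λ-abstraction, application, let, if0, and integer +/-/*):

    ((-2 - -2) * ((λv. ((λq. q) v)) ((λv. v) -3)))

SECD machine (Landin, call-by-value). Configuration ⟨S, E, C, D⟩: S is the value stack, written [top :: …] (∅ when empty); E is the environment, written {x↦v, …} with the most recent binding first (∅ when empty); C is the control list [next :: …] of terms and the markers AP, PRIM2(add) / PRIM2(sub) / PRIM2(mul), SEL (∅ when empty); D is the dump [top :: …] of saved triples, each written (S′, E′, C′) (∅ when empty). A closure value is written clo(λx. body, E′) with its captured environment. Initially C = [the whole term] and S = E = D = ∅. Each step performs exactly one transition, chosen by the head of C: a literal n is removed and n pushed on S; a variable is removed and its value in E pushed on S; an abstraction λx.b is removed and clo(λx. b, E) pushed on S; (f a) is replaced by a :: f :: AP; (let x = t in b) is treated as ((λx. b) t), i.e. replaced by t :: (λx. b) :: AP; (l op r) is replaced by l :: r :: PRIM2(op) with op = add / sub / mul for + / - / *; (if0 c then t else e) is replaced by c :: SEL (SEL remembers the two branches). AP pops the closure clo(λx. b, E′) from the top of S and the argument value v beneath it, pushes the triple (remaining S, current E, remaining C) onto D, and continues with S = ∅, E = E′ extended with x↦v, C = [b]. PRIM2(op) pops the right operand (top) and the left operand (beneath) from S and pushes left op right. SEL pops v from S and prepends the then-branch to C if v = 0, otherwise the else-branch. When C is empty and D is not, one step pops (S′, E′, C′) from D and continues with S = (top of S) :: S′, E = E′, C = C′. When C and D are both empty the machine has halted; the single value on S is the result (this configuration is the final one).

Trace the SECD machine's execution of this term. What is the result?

step 0: [S=∅ | E=∅ | C=[((-2 - -2) * ((λv. ((λq. q) v)) ((λv. v) -3)))] | D=∅]
step 1: [S=∅ | E=∅ | C=[(-2 - -2) :: ((λv. ((λq. q) v)) ((λv. v) -3)) :: PRIM2(mul)] | D=∅]
step 2: [S=∅ | E=∅ | C=[-2 :: -2 :: PRIM2(sub) :: ((λv. ((λq. q) v)) ((λv. v) -3)) :: PRIM2(mul)] | D=∅]
step 3: [S=[-2] | E=∅ | C=[-2 :: PRIM2(sub) :: ((λv. ((λq. q) v)) ((λv. v) -3)) :: PRIM2(mul)] | D=∅]
step 4: [S=[-2 :: -2] | E=∅ | C=[PRIM2(sub) :: ((λv. ((λq. q) v)) ((λv. v) -3)) :: PRIM2(mul)] | D=∅]
step 5: [S=[0] | E=∅ | C=[((λv. ((λq. q) v)) ((λv. v) -3)) :: PRIM2(mul)] | D=∅]
step 6: [S=[0] | E=∅ | C=[((λv. v) -3) :: (λv. ((λq. q) v)) :: AP :: PRIM2(mul)] | D=∅]
step 7: [S=[0] | E=∅ | C=[-3 :: (λv. v) :: AP :: (λv. ((λq. q) v)) :: AP :: PRIM2(mul)] | D=∅]
step 8: [S=[-3 :: 0] | E=∅ | C=[(λv. v) :: AP :: (λv. ((λq. q) v)) :: AP :: PRIM2(mul)] | D=∅]
step 9: [S=[clo(λv. v, ∅) :: -3 :: 0] | E=∅ | C=[AP :: (λv. ((λq. q) v)) :: AP :: PRIM2(mul)] | D=∅]
step 10: [S=∅ | E={v↦-3} | C=[v] | D=[([0], ∅, [(λv. ((λq. q) v)) :: AP :: PRIM2(mul)])]]
step 11: [S=[-3] | E={v↦-3} | C=∅ | D=[([0], ∅, [(λv. ((λq. q) v)) :: AP :: PRIM2(mul)])]]
step 12: [S=[-3 :: 0] | E=∅ | C=[(λv. ((λq. q) v)) :: AP :: PRIM2(mul)] | D=∅]
step 13: [S=[clo(λv. ((λq. q) v), ∅) :: -3 :: 0] | E=∅ | C=[AP :: PRIM2(mul)] | D=∅]
step 14: [S=∅ | E={v↦-3} | C=[((λq. q) v)] | D=[([0], ∅, [PRIM2(mul)])]]
step 15: [S=∅ | E={v↦-3} | C=[v :: (λq. q) :: AP] | D=[([0], ∅, [PRIM2(mul)])]]
step 16: [S=[-3] | E={v↦-3} | C=[(λq. q) :: AP] | D=[([0], ∅, [PRIM2(mul)])]]
step 17: [S=[clo(λq. q, {v↦-3}) :: -3] | E={v↦-3} | C=[AP] | D=[([0], ∅, [PRIM2(mul)])]]
step 18: [S=∅ | E={q↦-3, v↦-3} | C=[q] | D=[(∅, {v↦-3}, ∅) :: ([0], ∅, [PRIM2(mul)])]]
step 19: [S=[-3] | E={q↦-3, v↦-3} | C=∅ | D=[(∅, {v↦-3}, ∅) :: ([0], ∅, [PRIM2(mul)])]]
step 20: [S=[-3] | E={v↦-3} | C=∅ | D=[([0], ∅, [PRIM2(mul)])]]
step 21: [S=[-3 :: 0] | E=∅ | C=[PRIM2(mul)] | D=∅]
step 22: [S=[0] | E=∅ | C=∅ | D=∅]
→ final value 0

Answer: 0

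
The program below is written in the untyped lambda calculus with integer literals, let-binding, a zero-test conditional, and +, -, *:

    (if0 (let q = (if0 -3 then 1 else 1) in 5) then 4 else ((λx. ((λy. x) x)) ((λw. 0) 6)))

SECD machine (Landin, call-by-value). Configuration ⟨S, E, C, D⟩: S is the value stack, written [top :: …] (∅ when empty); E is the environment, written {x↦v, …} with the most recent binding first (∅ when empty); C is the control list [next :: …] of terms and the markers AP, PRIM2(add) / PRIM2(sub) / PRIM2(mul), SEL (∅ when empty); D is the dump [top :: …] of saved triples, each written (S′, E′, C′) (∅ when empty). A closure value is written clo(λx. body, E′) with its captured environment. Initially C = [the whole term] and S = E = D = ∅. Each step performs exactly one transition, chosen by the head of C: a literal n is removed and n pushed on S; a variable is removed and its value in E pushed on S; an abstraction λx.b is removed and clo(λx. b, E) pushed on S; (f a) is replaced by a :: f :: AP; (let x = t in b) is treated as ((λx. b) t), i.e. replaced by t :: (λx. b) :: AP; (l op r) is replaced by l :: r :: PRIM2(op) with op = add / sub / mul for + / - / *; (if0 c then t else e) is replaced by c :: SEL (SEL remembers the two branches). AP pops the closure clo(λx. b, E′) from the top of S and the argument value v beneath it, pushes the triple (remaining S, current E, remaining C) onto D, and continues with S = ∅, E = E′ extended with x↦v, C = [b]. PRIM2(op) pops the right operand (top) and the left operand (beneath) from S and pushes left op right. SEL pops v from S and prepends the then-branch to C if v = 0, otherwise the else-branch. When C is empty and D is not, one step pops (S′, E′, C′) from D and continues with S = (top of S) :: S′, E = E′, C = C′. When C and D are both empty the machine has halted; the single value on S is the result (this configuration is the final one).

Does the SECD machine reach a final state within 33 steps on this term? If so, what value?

Answer: 0

Derivation:
t=0: <S=∅, E=∅, C=[(if0 (let q = (if0 -3 then 1 else 1) in 5) then 4 else ((λx. ((λy. x) x)) ((λw. 0) 6)))], D=∅>
t=1: <S=∅, E=∅, C=[(let q = (if0 -3 then 1 else 1) in 5) :: SEL], D=∅>
t=2: <S=∅, E=∅, C=[(if0 -3 then 1 else 1) :: (λq. 5) :: AP :: SEL], D=∅>
t=3: <S=∅, E=∅, C=[-3 :: SEL :: (λq. 5) :: AP :: SEL], D=∅>
t=4: <S=[-3], E=∅, C=[SEL :: (λq. 5) :: AP :: SEL], D=∅>
t=5: <S=∅, E=∅, C=[1 :: (λq. 5) :: AP :: SEL], D=∅>
t=6: <S=[1], E=∅, C=[(λq. 5) :: AP :: SEL], D=∅>
t=7: <S=[clo(λq. 5, ∅) :: 1], E=∅, C=[AP :: SEL], D=∅>
t=8: <S=∅, E={q↦1}, C=[5], D=[(∅, ∅, [SEL])]>
t=9: <S=[5], E={q↦1}, C=∅, D=[(∅, ∅, [SEL])]>
t=10: <S=[5], E=∅, C=[SEL], D=∅>
t=11: <S=∅, E=∅, C=[((λx. ((λy. x) x)) ((λw. 0) 6))], D=∅>
t=12: <S=∅, E=∅, C=[((λw. 0) 6) :: (λx. ((λy. x) x)) :: AP], D=∅>
t=13: <S=∅, E=∅, C=[6 :: (λw. 0) :: AP :: (λx. ((λy. x) x)) :: AP], D=∅>
t=14: <S=[6], E=∅, C=[(λw. 0) :: AP :: (λx. ((λy. x) x)) :: AP], D=∅>
t=15: <S=[clo(λw. 0, ∅) :: 6], E=∅, C=[AP :: (λx. ((λy. x) x)) :: AP], D=∅>
t=16: <S=∅, E={w↦6}, C=[0], D=[(∅, ∅, [(λx. ((λy. x) x)) :: AP])]>
t=17: <S=[0], E={w↦6}, C=∅, D=[(∅, ∅, [(λx. ((λy. x) x)) :: AP])]>
t=18: <S=[0], E=∅, C=[(λx. ((λy. x) x)) :: AP], D=∅>
t=19: <S=[clo(λx. ((λy. x) x), ∅) :: 0], E=∅, C=[AP], D=∅>
t=20: <S=∅, E={x↦0}, C=[((λy. x) x)], D=[(∅, ∅, ∅)]>
t=21: <S=∅, E={x↦0}, C=[x :: (λy. x) :: AP], D=[(∅, ∅, ∅)]>
t=22: <S=[0], E={x↦0}, C=[(λy. x) :: AP], D=[(∅, ∅, ∅)]>
t=23: <S=[clo(λy. x, {x↦0}) :: 0], E={x↦0}, C=[AP], D=[(∅, ∅, ∅)]>
t=24: <S=∅, E={y↦0, x↦0}, C=[x], D=[(∅, {x↦0}, ∅) :: (∅, ∅, ∅)]>
t=25: <S=[0], E={y↦0, x↦0}, C=∅, D=[(∅, {x↦0}, ∅) :: (∅, ∅, ∅)]>
t=26: <S=[0], E={x↦0}, C=∅, D=[(∅, ∅, ∅)]>
t=27: <S=[0], E=∅, C=∅, D=∅>
→ final value 0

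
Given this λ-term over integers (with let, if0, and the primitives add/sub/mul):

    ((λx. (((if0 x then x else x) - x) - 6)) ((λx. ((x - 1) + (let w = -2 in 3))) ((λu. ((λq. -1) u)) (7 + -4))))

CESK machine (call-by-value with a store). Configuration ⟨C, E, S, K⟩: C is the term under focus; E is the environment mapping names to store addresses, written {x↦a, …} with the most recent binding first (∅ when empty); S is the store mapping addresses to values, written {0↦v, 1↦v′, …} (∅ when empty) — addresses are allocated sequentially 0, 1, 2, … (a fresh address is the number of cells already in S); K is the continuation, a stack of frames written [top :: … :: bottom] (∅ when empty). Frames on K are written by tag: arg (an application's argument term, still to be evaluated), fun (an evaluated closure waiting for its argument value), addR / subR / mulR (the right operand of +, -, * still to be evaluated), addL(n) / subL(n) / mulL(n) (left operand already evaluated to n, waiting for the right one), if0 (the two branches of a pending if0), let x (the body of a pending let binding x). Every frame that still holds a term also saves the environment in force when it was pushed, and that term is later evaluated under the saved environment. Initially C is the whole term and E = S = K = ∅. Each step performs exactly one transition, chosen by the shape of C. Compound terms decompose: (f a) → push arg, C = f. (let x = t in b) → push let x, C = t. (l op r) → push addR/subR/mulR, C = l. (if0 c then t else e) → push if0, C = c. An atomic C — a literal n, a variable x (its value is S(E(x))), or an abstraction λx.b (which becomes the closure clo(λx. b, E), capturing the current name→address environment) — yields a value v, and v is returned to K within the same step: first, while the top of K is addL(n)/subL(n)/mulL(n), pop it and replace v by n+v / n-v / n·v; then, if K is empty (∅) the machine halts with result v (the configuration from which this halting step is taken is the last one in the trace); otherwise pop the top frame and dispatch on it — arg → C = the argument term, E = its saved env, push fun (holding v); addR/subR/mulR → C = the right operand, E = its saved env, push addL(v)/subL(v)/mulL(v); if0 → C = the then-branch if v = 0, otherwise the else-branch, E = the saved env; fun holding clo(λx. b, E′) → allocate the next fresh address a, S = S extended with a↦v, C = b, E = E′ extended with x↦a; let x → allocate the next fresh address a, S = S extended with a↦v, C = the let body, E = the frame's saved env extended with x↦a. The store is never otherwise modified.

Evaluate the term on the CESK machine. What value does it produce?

0. ⟨C=((λx. (((if0 x then x else x) - x) - 6)) ((λx. ((x - 1) + (let w = -2 in 3))) ((λu. ((λq. -1) u)) (7 + -4)))); E=∅; S=∅; K=∅⟩
1. ⟨C=(λx. (((if0 x then x else x) - x) - 6)); E=∅; S=∅; K=[arg]⟩
2. ⟨C=((λx. ((x - 1) + (let w = -2 in 3))) ((λu. ((λq. -1) u)) (7 + -4))); E=∅; S=∅; K=[fun]⟩
3. ⟨C=(λx. ((x - 1) + (let w = -2 in 3))); E=∅; S=∅; K=[arg :: fun]⟩
4. ⟨C=((λu. ((λq. -1) u)) (7 + -4)); E=∅; S=∅; K=[fun :: fun]⟩
5. ⟨C=(λu. ((λq. -1) u)); E=∅; S=∅; K=[arg :: fun :: fun]⟩
6. ⟨C=(7 + -4); E=∅; S=∅; K=[fun :: fun :: fun]⟩
7. ⟨C=7; E=∅; S=∅; K=[addR :: fun :: fun :: fun]⟩
8. ⟨C=-4; E=∅; S=∅; K=[addL(7) :: fun :: fun :: fun]⟩
9. ⟨C=((λq. -1) u); E={u↦0}; S={0↦3}; K=[fun :: fun]⟩
10. ⟨C=(λq. -1); E={u↦0}; S={0↦3}; K=[arg :: fun :: fun]⟩
11. ⟨C=u; E={u↦0}; S={0↦3}; K=[fun :: fun :: fun]⟩
12. ⟨C=-1; E={q↦1, u↦0}; S={0↦3, 1↦3}; K=[fun :: fun]⟩
13. ⟨C=((x - 1) + (let w = -2 in 3)); E={x↦2}; S={0↦3, 1↦3, 2↦-1}; K=[fun]⟩
14. ⟨C=(x - 1); E={x↦2}; S={0↦3, 1↦3, 2↦-1}; K=[addR :: fun]⟩
15. ⟨C=x; E={x↦2}; S={0↦3, 1↦3, 2↦-1}; K=[subR :: addR :: fun]⟩
16. ⟨C=1; E={x↦2}; S={0↦3, 1↦3, 2↦-1}; K=[subL(-1) :: addR :: fun]⟩
17. ⟨C=(let w = -2 in 3); E={x↦2}; S={0↦3, 1↦3, 2↦-1}; K=[addL(-2) :: fun]⟩
18. ⟨C=-2; E={x↦2}; S={0↦3, 1↦3, 2↦-1}; K=[let w :: addL(-2) :: fun]⟩
19. ⟨C=3; E={w↦3, x↦2}; S={0↦3, 1↦3, 2↦-1, 3↦-2}; K=[addL(-2) :: fun]⟩
20. ⟨C=(((if0 x then x else x) - x) - 6); E={x↦4}; S={0↦3, 1↦3, 2↦-1, 3↦-2, 4↦1}; K=∅⟩
21. ⟨C=((if0 x then x else x) - x); E={x↦4}; S={0↦3, 1↦3, 2↦-1, 3↦-2, 4↦1}; K=[subR]⟩
22. ⟨C=(if0 x then x else x); E={x↦4}; S={0↦3, 1↦3, 2↦-1, 3↦-2, 4↦1}; K=[subR :: subR]⟩
23. ⟨C=x; E={x↦4}; S={0↦3, 1↦3, 2↦-1, 3↦-2, 4↦1}; K=[if0 :: subR :: subR]⟩
24. ⟨C=x; E={x↦4}; S={0↦3, 1↦3, 2↦-1, 3↦-2, 4↦1}; K=[subR :: subR]⟩
25. ⟨C=x; E={x↦4}; S={0↦3, 1↦3, 2↦-1, 3↦-2, 4↦1}; K=[subL(1) :: subR]⟩
26. ⟨C=6; E={x↦4}; S={0↦3, 1↦3, 2↦-1, 3↦-2, 4↦1}; K=[subL(0)]⟩
→ final value -6

Answer: -6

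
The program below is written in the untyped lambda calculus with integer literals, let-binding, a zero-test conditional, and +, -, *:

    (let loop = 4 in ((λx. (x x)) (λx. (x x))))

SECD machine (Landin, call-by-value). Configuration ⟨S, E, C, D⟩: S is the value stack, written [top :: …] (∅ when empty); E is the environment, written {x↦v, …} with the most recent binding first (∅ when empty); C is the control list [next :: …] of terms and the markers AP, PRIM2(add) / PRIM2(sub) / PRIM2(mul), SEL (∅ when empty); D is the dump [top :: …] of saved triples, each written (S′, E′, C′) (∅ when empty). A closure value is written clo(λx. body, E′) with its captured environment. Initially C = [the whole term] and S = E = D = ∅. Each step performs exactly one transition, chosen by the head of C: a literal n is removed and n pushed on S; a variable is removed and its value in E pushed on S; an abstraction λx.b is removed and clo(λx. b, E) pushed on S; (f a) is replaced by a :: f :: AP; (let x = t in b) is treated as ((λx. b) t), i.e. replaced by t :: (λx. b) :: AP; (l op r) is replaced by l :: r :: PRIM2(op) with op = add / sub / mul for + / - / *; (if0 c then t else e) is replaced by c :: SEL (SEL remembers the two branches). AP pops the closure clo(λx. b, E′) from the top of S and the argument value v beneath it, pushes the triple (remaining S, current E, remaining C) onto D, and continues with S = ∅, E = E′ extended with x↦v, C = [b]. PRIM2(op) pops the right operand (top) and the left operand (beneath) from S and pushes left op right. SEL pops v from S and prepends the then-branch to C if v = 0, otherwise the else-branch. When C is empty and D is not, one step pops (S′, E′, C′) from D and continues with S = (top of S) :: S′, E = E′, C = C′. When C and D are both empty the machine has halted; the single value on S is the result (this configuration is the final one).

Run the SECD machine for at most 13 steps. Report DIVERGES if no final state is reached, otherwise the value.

Answer: DIVERGES (no final state within 13 steps)

Machine steps:
t=0: <S=∅, E=∅, C=[(let loop = 4 in ((λx. (x x)) (λx. (x x))))], D=∅>
t=1: <S=∅, E=∅, C=[4 :: (λloop. ((λx. (x x)) (λx. (x x)))) :: AP], D=∅>
t=2: <S=[4], E=∅, C=[(λloop. ((λx. (x x)) (λx. (x x)))) :: AP], D=∅>
t=3: <S=[clo(λloop. ((λx. (x x)) (λx. (x x))), ∅) :: 4], E=∅, C=[AP], D=∅>
t=4: <S=∅, E={loop↦4}, C=[((λx. (x x)) (λx. (x x)))], D=[(∅, ∅, ∅)]>
t=5: <S=∅, E={loop↦4}, C=[(λx. (x x)) :: (λx. (x x)) :: AP], D=[(∅, ∅, ∅)]>
t=6: <S=[clo(λx. (x x), {loop↦4})], E={loop↦4}, C=[(λx. (x x)) :: AP], D=[(∅, ∅, ∅)]>
t=7: <S=[clo(λx. (x x), {loop↦4}) :: clo(λx. (x x), {loop↦4})], E={loop↦4}, C=[AP], D=[(∅, ∅, ∅)]>
t=8: <S=∅, E={x↦clo(λx. (x x), {loop↦4}), loop↦4}, C=[(x x)], D=[(∅, {loop↦4}, ∅) :: (∅, ∅, ∅)]>
t=9: <S=∅, E={x↦clo(λx. (x x), {loop↦4}), loop↦4}, C=[x :: x :: AP], D=[(∅, {loop↦4}, ∅) :: (∅, ∅, ∅)]>
t=10: <S=[clo(λx. (x x), {loop↦4})], E={x↦clo(λx. (x x), {loop↦4}), loop↦4}, C=[x :: AP], D=[(∅, {loop↦4}, ∅) :: (∅, ∅, ∅)]>
t=11: <S=[clo(λx. (x x), {loop↦4}) :: clo(λx. (x x), {loop↦4})], E={x↦clo(λx. (x x), {loop↦4}), loop↦4}, C=[AP], D=[(∅, {loop↦4}, ∅) :: (∅, ∅, ∅)]>
t=12: <S=∅, E={x↦clo(λx. (x x), {loop↦4}), loop↦4}, C=[(x x)], D=[(∅, {x↦clo(λx. (x x), {loop↦4}), loop↦4}, ∅) :: (∅, {loop↦4}, ∅) :: (∅, ∅, ∅)]>
t=13: <S=∅, E={x↦clo(λx. (x x), {loop↦4}), loop↦4}, C=[x :: x :: AP], D=[(∅, {x↦clo(λx. (x x), {loop↦4}), loop↦4}, ∅) :: (∅, {loop↦4}, ∅) :: (∅, ∅, ∅)]>
→ 13 transitions taken and the configuration is still not final: no result within 13 steps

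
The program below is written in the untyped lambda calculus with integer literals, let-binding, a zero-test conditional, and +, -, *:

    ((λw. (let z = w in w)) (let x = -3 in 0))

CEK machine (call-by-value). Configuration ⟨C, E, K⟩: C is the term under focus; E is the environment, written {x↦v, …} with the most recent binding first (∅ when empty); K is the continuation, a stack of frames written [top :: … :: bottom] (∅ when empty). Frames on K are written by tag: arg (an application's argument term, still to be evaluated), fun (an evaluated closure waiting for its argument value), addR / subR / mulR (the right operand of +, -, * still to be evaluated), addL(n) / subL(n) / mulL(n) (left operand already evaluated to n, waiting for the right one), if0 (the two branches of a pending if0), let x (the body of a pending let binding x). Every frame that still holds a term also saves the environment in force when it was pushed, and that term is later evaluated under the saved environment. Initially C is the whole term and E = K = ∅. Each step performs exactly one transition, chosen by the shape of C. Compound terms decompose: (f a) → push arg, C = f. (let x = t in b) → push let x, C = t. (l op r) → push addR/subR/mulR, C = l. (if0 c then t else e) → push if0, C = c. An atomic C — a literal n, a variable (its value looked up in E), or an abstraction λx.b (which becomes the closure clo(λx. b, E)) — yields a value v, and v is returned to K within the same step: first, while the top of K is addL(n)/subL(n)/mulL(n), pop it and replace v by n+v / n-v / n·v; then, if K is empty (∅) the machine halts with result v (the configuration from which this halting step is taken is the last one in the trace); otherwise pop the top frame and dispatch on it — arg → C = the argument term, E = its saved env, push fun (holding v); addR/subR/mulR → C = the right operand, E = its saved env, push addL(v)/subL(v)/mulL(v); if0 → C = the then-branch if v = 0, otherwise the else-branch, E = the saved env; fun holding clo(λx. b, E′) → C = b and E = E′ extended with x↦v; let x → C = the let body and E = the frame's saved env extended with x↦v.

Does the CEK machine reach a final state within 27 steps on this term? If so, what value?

Answer: 0

Execution trace:
0. <C=((λw. (let z = w in w)) (let x = -3 in 0)), E=∅, K=∅>
1. <C=(λw. (let z = w in w)), E=∅, K=[arg]>
2. <C=(let x = -3 in 0), E=∅, K=[fun]>
3. <C=-3, E=∅, K=[let x :: fun]>
4. <C=0, E={x↦-3}, K=[fun]>
5. <C=(let z = w in w), E={w↦0}, K=∅>
6. <C=w, E={w↦0}, K=[let z]>
7. <C=w, E={z↦0, w↦0}, K=∅>
→ final value 0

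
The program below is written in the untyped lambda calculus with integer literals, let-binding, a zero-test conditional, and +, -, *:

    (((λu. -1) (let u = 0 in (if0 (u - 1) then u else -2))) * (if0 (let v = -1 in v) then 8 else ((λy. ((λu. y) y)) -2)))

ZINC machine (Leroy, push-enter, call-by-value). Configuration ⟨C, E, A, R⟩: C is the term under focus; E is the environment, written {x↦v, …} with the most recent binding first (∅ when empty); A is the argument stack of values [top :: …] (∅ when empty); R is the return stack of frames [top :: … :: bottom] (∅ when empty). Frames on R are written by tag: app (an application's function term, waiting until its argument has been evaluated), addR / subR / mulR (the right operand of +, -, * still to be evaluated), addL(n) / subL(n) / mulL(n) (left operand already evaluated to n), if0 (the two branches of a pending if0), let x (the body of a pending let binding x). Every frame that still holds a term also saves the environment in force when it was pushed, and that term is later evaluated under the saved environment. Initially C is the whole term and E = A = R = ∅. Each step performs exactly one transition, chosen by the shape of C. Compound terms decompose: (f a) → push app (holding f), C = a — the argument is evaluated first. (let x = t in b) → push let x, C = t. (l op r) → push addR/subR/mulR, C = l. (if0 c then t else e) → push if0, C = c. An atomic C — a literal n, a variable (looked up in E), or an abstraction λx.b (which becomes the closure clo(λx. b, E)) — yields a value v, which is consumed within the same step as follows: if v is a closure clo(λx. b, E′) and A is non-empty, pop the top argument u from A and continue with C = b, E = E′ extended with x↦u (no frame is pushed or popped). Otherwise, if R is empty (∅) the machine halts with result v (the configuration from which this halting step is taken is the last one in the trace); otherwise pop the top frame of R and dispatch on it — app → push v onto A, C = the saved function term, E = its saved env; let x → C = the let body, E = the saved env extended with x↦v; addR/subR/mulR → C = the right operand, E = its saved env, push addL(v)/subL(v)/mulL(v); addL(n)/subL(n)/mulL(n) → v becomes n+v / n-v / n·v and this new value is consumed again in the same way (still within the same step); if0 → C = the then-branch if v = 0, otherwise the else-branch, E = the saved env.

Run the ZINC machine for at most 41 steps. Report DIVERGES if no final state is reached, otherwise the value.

Answer: 2

Execution trace:
[0] [C=(((λu. -1) (let u = 0 in (if0 (u - 1) then u else -2))) * (if0 (let v = -1 in v) then 8 else ((λy. ((λu. y) y)) -2))) | E=∅ | A=∅ | R=∅]
[1] [C=((λu. -1) (let u = 0 in (if0 (u - 1) then u else -2))) | E=∅ | A=∅ | R=[mulR]]
[2] [C=(let u = 0 in (if0 (u - 1) then u else -2)) | E=∅ | A=∅ | R=[app :: mulR]]
[3] [C=0 | E=∅ | A=∅ | R=[let u :: app :: mulR]]
[4] [C=(if0 (u - 1) then u else -2) | E={u↦0} | A=∅ | R=[app :: mulR]]
[5] [C=(u - 1) | E={u↦0} | A=∅ | R=[if0 :: app :: mulR]]
[6] [C=u | E={u↦0} | A=∅ | R=[subR :: if0 :: app :: mulR]]
[7] [C=1 | E={u↦0} | A=∅ | R=[subL(0) :: if0 :: app :: mulR]]
[8] [C=-2 | E={u↦0} | A=∅ | R=[app :: mulR]]
[9] [C=(λu. -1) | E=∅ | A=[-2] | R=[mulR]]
[10] [C=-1 | E={u↦-2} | A=∅ | R=[mulR]]
[11] [C=(if0 (let v = -1 in v) then 8 else ((λy. ((λu. y) y)) -2)) | E=∅ | A=∅ | R=[mulL(-1)]]
[12] [C=(let v = -1 in v) | E=∅ | A=∅ | R=[if0 :: mulL(-1)]]
[13] [C=-1 | E=∅ | A=∅ | R=[let v :: if0 :: mulL(-1)]]
[14] [C=v | E={v↦-1} | A=∅ | R=[if0 :: mulL(-1)]]
[15] [C=((λy. ((λu. y) y)) -2) | E=∅ | A=∅ | R=[mulL(-1)]]
[16] [C=-2 | E=∅ | A=∅ | R=[app :: mulL(-1)]]
[17] [C=(λy. ((λu. y) y)) | E=∅ | A=[-2] | R=[mulL(-1)]]
[18] [C=((λu. y) y) | E={y↦-2} | A=∅ | R=[mulL(-1)]]
[19] [C=y | E={y↦-2} | A=∅ | R=[app :: mulL(-1)]]
[20] [C=(λu. y) | E={y↦-2} | A=[-2] | R=[mulL(-1)]]
[21] [C=y | E={u↦-2, y↦-2} | A=∅ | R=[mulL(-1)]]
→ final value 2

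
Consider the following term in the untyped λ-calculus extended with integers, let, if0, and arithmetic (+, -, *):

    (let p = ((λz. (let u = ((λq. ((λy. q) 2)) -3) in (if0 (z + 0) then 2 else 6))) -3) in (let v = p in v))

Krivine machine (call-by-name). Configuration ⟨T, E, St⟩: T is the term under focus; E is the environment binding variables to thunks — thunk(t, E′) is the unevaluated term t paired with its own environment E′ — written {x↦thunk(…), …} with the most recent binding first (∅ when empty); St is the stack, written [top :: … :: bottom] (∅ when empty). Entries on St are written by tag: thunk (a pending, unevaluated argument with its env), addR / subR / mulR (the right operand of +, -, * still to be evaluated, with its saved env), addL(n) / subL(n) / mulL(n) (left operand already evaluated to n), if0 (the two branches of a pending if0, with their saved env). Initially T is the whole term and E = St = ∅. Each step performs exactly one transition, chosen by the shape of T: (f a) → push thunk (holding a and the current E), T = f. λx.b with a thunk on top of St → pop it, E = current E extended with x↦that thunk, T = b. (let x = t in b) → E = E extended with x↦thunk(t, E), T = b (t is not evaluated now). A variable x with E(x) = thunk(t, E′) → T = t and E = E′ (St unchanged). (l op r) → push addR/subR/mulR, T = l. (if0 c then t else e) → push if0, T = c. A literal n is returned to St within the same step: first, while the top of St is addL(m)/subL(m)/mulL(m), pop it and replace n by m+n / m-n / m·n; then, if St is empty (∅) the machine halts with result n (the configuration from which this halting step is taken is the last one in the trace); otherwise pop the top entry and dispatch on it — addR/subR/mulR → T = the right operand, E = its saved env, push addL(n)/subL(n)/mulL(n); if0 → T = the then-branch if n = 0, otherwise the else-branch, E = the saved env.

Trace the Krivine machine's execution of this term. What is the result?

Answer: 6

Derivation:
t=0: <T=(let p = ((λz. (let u = ((λq. ((λy. q) 2)) -3) in (if0 (z + 0) then 2 else 6))) -3) in (let v = p in v)), E=∅, St=∅>
t=1: <T=(let v = p in v), E={p↦thunk(((λz. (let u = ((λq. ((λy. q) 2)) -3) in (if0 (z + 0) then 2 else 6))) -3), ∅)}, St=∅>
t=2: <T=v, E={v↦thunk(p, {p↦thunk(((λz. (let u = ((λq. ((λy. q) 2)) -3) in (if0 (z + 0) then 2 else 6))) -3), ∅)}), p↦thunk(((λz. (let u = ((λq. ((λy. q) 2)) -3) in (if0 (z + 0) then 2 else 6))) -3), ∅)}, St=∅>
t=3: <T=p, E={p↦thunk(((λz. (let u = ((λq. ((λy. q) 2)) -3) in (if0 (z + 0) then 2 else 6))) -3), ∅)}, St=∅>
t=4: <T=((λz. (let u = ((λq. ((λy. q) 2)) -3) in (if0 (z + 0) then 2 else 6))) -3), E=∅, St=∅>
t=5: <T=(λz. (let u = ((λq. ((λy. q) 2)) -3) in (if0 (z + 0) then 2 else 6))), E=∅, St=[thunk]>
t=6: <T=(let u = ((λq. ((λy. q) 2)) -3) in (if0 (z + 0) then 2 else 6)), E={z↦thunk(-3, ∅)}, St=∅>
t=7: <T=(if0 (z + 0) then 2 else 6), E={u↦thunk(((λq. ((λy. q) 2)) -3), {z↦thunk(-3, ∅)}), z↦thunk(-3, ∅)}, St=∅>
t=8: <T=(z + 0), E={u↦thunk(((λq. ((λy. q) 2)) -3), {z↦thunk(-3, ∅)}), z↦thunk(-3, ∅)}, St=[if0]>
t=9: <T=z, E={u↦thunk(((λq. ((λy. q) 2)) -3), {z↦thunk(-3, ∅)}), z↦thunk(-3, ∅)}, St=[addR :: if0]>
t=10: <T=-3, E=∅, St=[addR :: if0]>
t=11: <T=0, E={u↦thunk(((λq. ((λy. q) 2)) -3), {z↦thunk(-3, ∅)}), z↦thunk(-3, ∅)}, St=[addL(-3) :: if0]>
t=12: <T=6, E={u↦thunk(((λq. ((λy. q) 2)) -3), {z↦thunk(-3, ∅)}), z↦thunk(-3, ∅)}, St=∅>
→ final value 6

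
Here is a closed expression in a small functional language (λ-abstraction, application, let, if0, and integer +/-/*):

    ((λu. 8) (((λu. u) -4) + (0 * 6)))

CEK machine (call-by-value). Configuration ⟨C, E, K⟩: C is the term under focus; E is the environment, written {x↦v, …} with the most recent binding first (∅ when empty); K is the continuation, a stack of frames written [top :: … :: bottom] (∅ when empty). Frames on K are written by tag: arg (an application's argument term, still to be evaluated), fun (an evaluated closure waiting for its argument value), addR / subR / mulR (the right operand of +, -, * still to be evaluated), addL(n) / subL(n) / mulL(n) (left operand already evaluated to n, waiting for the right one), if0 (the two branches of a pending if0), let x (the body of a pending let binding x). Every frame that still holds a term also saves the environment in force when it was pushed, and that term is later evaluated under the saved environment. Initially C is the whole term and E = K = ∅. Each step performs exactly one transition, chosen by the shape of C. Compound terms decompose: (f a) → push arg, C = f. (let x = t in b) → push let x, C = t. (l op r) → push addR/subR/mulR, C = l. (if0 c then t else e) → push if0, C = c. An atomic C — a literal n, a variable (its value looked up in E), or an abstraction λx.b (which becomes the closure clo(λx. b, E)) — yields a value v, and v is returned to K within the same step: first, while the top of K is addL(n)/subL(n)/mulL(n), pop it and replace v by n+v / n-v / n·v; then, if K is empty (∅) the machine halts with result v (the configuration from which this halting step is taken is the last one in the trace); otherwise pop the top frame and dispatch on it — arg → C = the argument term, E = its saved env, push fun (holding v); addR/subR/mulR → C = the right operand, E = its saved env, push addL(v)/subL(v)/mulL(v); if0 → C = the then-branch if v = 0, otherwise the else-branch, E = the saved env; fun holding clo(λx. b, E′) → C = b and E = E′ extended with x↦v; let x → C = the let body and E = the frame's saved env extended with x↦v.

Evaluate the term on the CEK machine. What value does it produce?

Answer: 8

Derivation:
[0] ⟨C=((λu. 8) (((λu. u) -4) + (0 * 6))); E=∅; K=∅⟩
[1] ⟨C=(λu. 8); E=∅; K=[arg]⟩
[2] ⟨C=(((λu. u) -4) + (0 * 6)); E=∅; K=[fun]⟩
[3] ⟨C=((λu. u) -4); E=∅; K=[addR :: fun]⟩
[4] ⟨C=(λu. u); E=∅; K=[arg :: addR :: fun]⟩
[5] ⟨C=-4; E=∅; K=[fun :: addR :: fun]⟩
[6] ⟨C=u; E={u↦-4}; K=[addR :: fun]⟩
[7] ⟨C=(0 * 6); E=∅; K=[addL(-4) :: fun]⟩
[8] ⟨C=0; E=∅; K=[mulR :: addL(-4) :: fun]⟩
[9] ⟨C=6; E=∅; K=[mulL(0) :: addL(-4) :: fun]⟩
[10] ⟨C=8; E={u↦-4}; K=∅⟩
→ final value 8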